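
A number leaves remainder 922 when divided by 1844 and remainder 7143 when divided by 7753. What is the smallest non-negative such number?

13303538

Write x = 922 + 1844·k. Then 1844·k ≡ 7143 − 922 ≡ 6221 (mod 7753).
Need 1844⁻¹ mod 7753. Extended Euclid on (7753, 1844):
7753 = 4*1844 + 377
1844 = 4*377 + 336
377 = 1*336 + 41
336 = 8*41 + 8
41 = 5*8 + 1
8 = 8*1 + 0
Back-substitute:
1 = 41 − 5·8
1 = −5·336 + 41·41
1 = 41·377 − 46·336
1 = −46·1844 + 225·377
1 = 225·7753 − 946·1844
1844⁻¹ ≡ 6807 (mod 7753), so k ≡ 6807·6221 ≡ 7214 (mod 7753).
x = 922 + 1844·7214 = 13303538.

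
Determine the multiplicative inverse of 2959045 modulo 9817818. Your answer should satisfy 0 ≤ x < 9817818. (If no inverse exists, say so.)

3034081

Run Euclid on (9817818, 2959045):
9817818 = 3*2959045 + 940683
2959045 = 3*940683 + 136996
940683 = 6*136996 + 118707
136996 = 1*118707 + 18289
118707 = 6*18289 + 8973
18289 = 2*8973 + 343
8973 = 26*343 + 55
343 = 6*55 + 13
55 = 4*13 + 3
13 = 4*3 + 1
3 = 3*1 + 0
Since gcd(2959045, 9817818) = 1, back-substitute to write 1 as a combination:
1 = 13 − 4·3
1 = −4·55 + 17·13
1 = 17·343 − 106·55
1 = −106·8973 + 2773·343
1 = 2773·18289 − 5652·8973
1 = −5652·118707 + 36685·18289
1 = 36685·136996 − 42337·118707
1 = −42337·940683 + 290707·136996
1 = 290707·2959045 − 914458·940683
1 = −914458·9817818 + 3034081·2959045
So 2959045·3034081 ≡ 1 (mod 9817818).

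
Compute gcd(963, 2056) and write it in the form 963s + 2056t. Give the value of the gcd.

1

Apply Euclid's algorithm to 2056 and 963:
2056 = 2×963 + 130
963 = 7×130 + 53
130 = 2×53 + 24
53 = 2×24 + 5
24 = 4×5 + 4
5 = 1×4 + 1
4 = 4×1 + 0
gcd(963, 2056) = 1.
Working backward:
1 = 5 − 4
1 = −24 + 5·5
1 = 5·53 − 11·24
1 = −11·130 + 27·53
1 = 27·963 − 200·130
1 = −200·2056 + 427·963
So 1 = (-200)·2056 + (427)·963.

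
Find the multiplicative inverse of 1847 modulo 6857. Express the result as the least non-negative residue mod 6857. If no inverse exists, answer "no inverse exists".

Extended Euclidean algorithm:
6857 = 3·1847 + 1316
1847 = 1·1316 + 531
1316 = 2·531 + 254
531 = 2·254 + 23
254 = 11·23 + 1
23 = 23·1 + 0
Since gcd(1847, 6857) = 1, back-substitute to write 1 as a combination:
1 = 254 − 11·23
1 = −11·531 + 23·254
1 = 23·1316 − 57·531
1 = −57·1847 + 80·1316
1 = 80·6857 − 297·1847
So 1847·(-297) ≡ 1 (mod 6857), and -297 ≡ 6560 (mod 6857).

6560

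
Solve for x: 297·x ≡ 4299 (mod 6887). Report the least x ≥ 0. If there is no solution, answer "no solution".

571

First find gcd(297, 6887):
6887 = 23·297 + 56
297 = 5·56 + 17
56 = 3·17 + 5
17 = 3·5 + 2
5 = 2·2 + 1
2 = 2·1 + 0
gcd = 1, so a unique solution mod 6887 exists.
Back-substitute for the Bézout coefficients:
1 = 5 − 2·2
1 = −2·17 + 7·5
1 = 7·56 − 23·17
1 = −23·297 + 122·56
1 = 122·6887 − 2829·297
So 297·(-2829) ≡ 1 (mod 6887), giving 297⁻¹ ≡ 4058.
x ≡ 297⁻¹·4299 ≡ 4058·4299 ≡ 571 (mod 6887).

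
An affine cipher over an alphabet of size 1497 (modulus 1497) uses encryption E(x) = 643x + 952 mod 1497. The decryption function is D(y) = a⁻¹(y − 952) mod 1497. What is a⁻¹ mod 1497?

gcd(1497, 643) by repeated division:
1497 = 2×643 + 211
643 = 3×211 + 10
211 = 21×10 + 1
10 = 10×1 + 0
Since gcd(643, 1497) = 1, back-substitute to write 1 as a combination:
1 = 211 − 21·10
1 = −21·643 + 64·211
1 = 64·1497 − 149·643
Thus 643·(-149) ≡ 1 (mod 1497); reducing, -149 mod 1497 = 1348.

1348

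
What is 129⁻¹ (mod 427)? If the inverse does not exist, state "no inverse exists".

96

gcd(427, 129) by repeated division:
427 = 3×129 + 40
129 = 3×40 + 9
40 = 4×9 + 4
9 = 2×4 + 1
4 = 4×1 + 0
The gcd is 1. Working backward:
1 = 9 − 2·4
1 = −2·40 + 9·9
1 = 9·129 − 29·40
1 = −29·427 + 96·129
So 129·96 ≡ 1 (mod 427).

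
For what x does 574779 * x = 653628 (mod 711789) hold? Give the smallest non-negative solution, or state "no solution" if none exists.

First find gcd(574779, 711789):
711789 = 1×574779 + 137010
574779 = 4×137010 + 26739
137010 = 5×26739 + 3315
26739 = 8×3315 + 219
3315 = 15×219 + 30
219 = 7×30 + 9
30 = 3×9 + 3
9 = 3×3 + 0
gcd = 3 and 3 | 653628, so solutions exist. Divide through by 3: 191593x ≡ 217876 (mod 237263).
Now find 191593⁻¹ mod 237263:
237263 = 1·191593 + 45670
191593 = 4·45670 + 8913
45670 = 5·8913 + 1105
8913 = 8·1105 + 73
1105 = 15·73 + 10
73 = 7·10 + 3
10 = 3·3 + 1
3 = 3·1 + 0
Back-substitute:
1 = 10 − 3·3
1 = −3·73 + 22·10
1 = 22·1105 − 333·73
1 = −333·8913 + 2686·1105
1 = 2686·45670 − 13763·8913
1 = −13763·191593 + 57738·45670
1 = 57738·237263 − 71501·191593
So 191593·(-71501) ≡ 1 (mod 237263), i.e. 191593⁻¹ ≡ 165762.
Then x ≡ 165762·217876 ≡ 99441 (mod 237263); the smallest non-negative solution is x = 99441.

99441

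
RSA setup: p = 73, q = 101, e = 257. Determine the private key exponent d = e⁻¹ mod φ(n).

φ(n) = (p−1)(q−1) = 72·100 = 7200.
Need d with 257·d ≡ 1 (mod 7200). Apply the extended Euclidean algorithm:
7200 = 28*257 + 4
257 = 64*4 + 1
4 = 4*1 + 0
Back-substitute:
1 = 257 − 64·4
1 = −64·7200 + 1793·257
So 257·1793 ≡ 1 (mod 7200), hence d = 1793.

1793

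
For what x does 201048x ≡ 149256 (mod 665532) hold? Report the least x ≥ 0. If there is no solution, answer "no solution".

First find gcd(201048, 665532):
665532 = 3×201048 + 62388
201048 = 3×62388 + 13884
62388 = 4×13884 + 6852
13884 = 2×6852 + 180
6852 = 38×180 + 12
180 = 15×12 + 0
gcd = 12 and 12 | 149256, so solutions exist. Divide through by 12: 16754x ≡ 12438 (mod 55461).
Now find 16754⁻¹ mod 55461:
55461 = 3×16754 + 5199
16754 = 3×5199 + 1157
5199 = 4×1157 + 571
1157 = 2×571 + 15
571 = 38×15 + 1
15 = 15×1 + 0
Back-substitute:
1 = 571 − 38·15
1 = −38·1157 + 77·571
1 = 77·5199 − 346·1157
1 = −346·16754 + 1115·5199
1 = 1115·55461 − 3691·16754
So 16754·(-3691) ≡ 1 (mod 55461), i.e. 16754⁻¹ ≡ 51770.
Then x ≡ 51770·12438 ≡ 13050 (mod 55461); the smallest non-negative solution is x = 13050.

13050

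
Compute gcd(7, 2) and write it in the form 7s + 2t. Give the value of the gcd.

Euclidean algorithm:
7 = 3·2 + 1
2 = 2·1 + 0
gcd(7, 2) = 1.
Working backward:
1 = 7 − 3·2
So 1 = (1)·7 + (-3)·2.

1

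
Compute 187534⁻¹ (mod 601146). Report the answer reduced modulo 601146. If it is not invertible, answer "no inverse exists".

Euclidean algorithm on 601146, 187534:
601146 = 3·187534 + 38544
187534 = 4·38544 + 33358
38544 = 1·33358 + 5186
33358 = 6·5186 + 2242
5186 = 2·2242 + 702
2242 = 3·702 + 136
702 = 5·136 + 22
136 = 6·22 + 4
22 = 5·4 + 2
4 = 2·2 + 0
The gcd is 2, not 1, hence no inverse exists.

no inverse exists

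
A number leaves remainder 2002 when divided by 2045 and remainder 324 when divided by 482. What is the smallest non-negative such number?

419182

Write x = 2002 + 2045·k. Then 2045·k ≡ 324 − 2002 ≡ 250 (mod 482).
Need 2045⁻¹ mod 482. Extended Euclid on (482, 117):
482 = 4×117 + 14
117 = 8×14 + 5
14 = 2×5 + 4
5 = 1×4 + 1
4 = 4×1 + 0
Back-substitute:
1 = 5 − 4
1 = −14 + 3·5
1 = 3·117 − 25·14
1 = −25·482 + 103·117
2045⁻¹ ≡ 103 (mod 482), so k ≡ 103·250 ≡ 204 (mod 482).
x = 2002 + 2045·204 = 419182.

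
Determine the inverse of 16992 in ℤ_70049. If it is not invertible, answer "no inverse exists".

53555

gcd(70049, 16992) by repeated division:
70049 = 4*16992 + 2081
16992 = 8*2081 + 344
2081 = 6*344 + 17
344 = 20*17 + 4
17 = 4*4 + 1
4 = 4*1 + 0
gcd = 1, so the inverse exists. Back-substitute:
1 = 17 − 4·4
1 = −4·344 + 81·17
1 = 81·2081 − 490·344
1 = −490·16992 + 4001·2081
1 = 4001·70049 − 16494·16992
Hence 16992⁻¹ ≡ -16494 ≡ 53555 (mod 70049).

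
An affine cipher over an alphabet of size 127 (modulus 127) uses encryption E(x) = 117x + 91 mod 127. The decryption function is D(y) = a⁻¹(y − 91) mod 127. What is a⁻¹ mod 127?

Apply the Euclidean algorithm to 127 and 117:
127 = 1×117 + 10
117 = 11×10 + 7
10 = 1×7 + 3
7 = 2×3 + 1
3 = 3×1 + 0
The gcd is 1. Working backward:
1 = 7 − 2·3
1 = −2·10 + 3·7
1 = 3·117 − 35·10
1 = −35·127 + 38·117
So 117·38 ≡ 1 (mod 127).

38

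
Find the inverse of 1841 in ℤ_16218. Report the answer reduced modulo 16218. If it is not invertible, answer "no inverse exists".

6977

Run Euclid on (16218, 1841):
16218 = 8×1841 + 1490
1841 = 1×1490 + 351
1490 = 4×351 + 86
351 = 4×86 + 7
86 = 12×7 + 2
7 = 3×2 + 1
2 = 2×1 + 0
Since gcd(1841, 16218) = 1, back-substitute to write 1 as a combination:
1 = 7 − 3·2
1 = −3·86 + 37·7
1 = 37·351 − 151·86
1 = −151·1490 + 641·351
1 = 641·1841 − 792·1490
1 = −792·16218 + 6977·1841
So 1841·6977 ≡ 1 (mod 16218).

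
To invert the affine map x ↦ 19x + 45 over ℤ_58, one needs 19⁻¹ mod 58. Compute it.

Extended Euclidean algorithm:
58 = 3×19 + 1
19 = 19×1 + 0
Since gcd(19, 58) = 1, back-substitute to write 1 as a combination:
1 = 58 − 3·19
Hence 19⁻¹ ≡ -3 ≡ 55 (mod 58).

55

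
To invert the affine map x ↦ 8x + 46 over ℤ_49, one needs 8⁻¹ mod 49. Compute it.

43

Apply the Euclidean algorithm to 49 and 8:
49 = 6·8 + 1
8 = 8·1 + 0
Since gcd(8, 49) = 1, back-substitute to write 1 as a combination:
1 = 49 − 6·8
So 8·(-6) ≡ 1 (mod 49), and -6 ≡ 43 (mod 49).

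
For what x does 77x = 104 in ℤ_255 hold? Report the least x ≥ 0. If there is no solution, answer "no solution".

First find gcd(77, 255):
255 = 3·77 + 24
77 = 3·24 + 5
24 = 4·5 + 4
5 = 1·4 + 1
4 = 4·1 + 0
gcd = 1, so a unique solution mod 255 exists.
Back-substitute for the Bézout coefficients:
1 = 5 − 4
1 = −24 + 5·5
1 = 5·77 − 16·24
1 = −16·255 + 53·77
So 77·(53) ≡ 1 (mod 255), giving 77⁻¹ ≡ 53.
x ≡ 77⁻¹·104 ≡ 53·104 ≡ 157 (mod 255).

157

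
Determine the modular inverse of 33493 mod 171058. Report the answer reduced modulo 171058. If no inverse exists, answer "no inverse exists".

165583

Extended Euclidean algorithm:
171058 = 5·33493 + 3593
33493 = 9·3593 + 1156
3593 = 3·1156 + 125
1156 = 9·125 + 31
125 = 4·31 + 1
31 = 31·1 + 0
Since gcd(33493, 171058) = 1, back-substitute to write 1 as a combination:
1 = 125 − 4·31
1 = −4·1156 + 37·125
1 = 37·3593 − 115·1156
1 = −115·33493 + 1072·3593
1 = 1072·171058 − 5475·33493
So 33493·(-5475) ≡ 1 (mod 171058), and -5475 ≡ 165583 (mod 171058).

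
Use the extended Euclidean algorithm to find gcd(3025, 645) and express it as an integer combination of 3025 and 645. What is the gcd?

5

Repeated division:
3025 = 4×645 + 445
645 = 1×445 + 200
445 = 2×200 + 45
200 = 4×45 + 20
45 = 2×20 + 5
20 = 4×5 + 0
gcd(3025, 645) = 5.
Back-substituting:
5 = 45 − 2·20
5 = −2·200 + 9·45
5 = 9·445 − 20·200
5 = −20·645 + 29·445
5 = 29·3025 − 136·645
So 5 = (29)·3025 + (-136)·645.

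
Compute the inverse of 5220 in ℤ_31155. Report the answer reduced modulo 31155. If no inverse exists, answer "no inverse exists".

Compute gcd(5220, 31155):
31155 = 5*5220 + 5055
5220 = 1*5055 + 165
5055 = 30*165 + 105
165 = 1*105 + 60
105 = 1*60 + 45
60 = 1*45 + 15
45 = 3*15 + 0
Since gcd = 15 > 1, 5220 is not a unit mod 31155.

no inverse exists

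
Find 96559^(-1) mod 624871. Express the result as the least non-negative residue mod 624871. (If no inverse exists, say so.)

19453

Apply the Euclidean algorithm to 624871 and 96559:
624871 = 6×96559 + 45517
96559 = 2×45517 + 5525
45517 = 8×5525 + 1317
5525 = 4×1317 + 257
1317 = 5×257 + 32
257 = 8×32 + 1
32 = 32×1 + 0
The gcd is 1. Working backward:
1 = 257 − 8·32
1 = −8·1317 + 41·257
1 = 41·5525 − 172·1317
1 = −172·45517 + 1417·5525
1 = 1417·96559 − 3006·45517
1 = −3006·624871 + 19453·96559
So 96559·19453 ≡ 1 (mod 624871).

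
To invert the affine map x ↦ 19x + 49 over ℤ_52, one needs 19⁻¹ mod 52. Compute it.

Run Euclid on (52, 19):
52 = 2·19 + 14
19 = 1·14 + 5
14 = 2·5 + 4
5 = 1·4 + 1
4 = 4·1 + 0
The gcd is 1. Working backward:
1 = 5 − 4
1 = −14 + 3·5
1 = 3·19 − 4·14
1 = −4·52 + 11·19
So 19·11 ≡ 1 (mod 52).

11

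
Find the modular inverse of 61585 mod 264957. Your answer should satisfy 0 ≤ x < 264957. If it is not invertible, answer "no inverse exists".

146803

Extended Euclidean algorithm:
264957 = 4·61585 + 18617
61585 = 3·18617 + 5734
18617 = 3·5734 + 1415
5734 = 4·1415 + 74
1415 = 19·74 + 9
74 = 8·9 + 2
9 = 4·2 + 1
2 = 2·1 + 0
Since gcd(61585, 264957) = 1, back-substitute to write 1 as a combination:
1 = 9 − 4·2
1 = −4·74 + 33·9
1 = 33·1415 − 631·74
1 = −631·5734 + 2557·1415
1 = 2557·18617 − 8302·5734
1 = −8302·61585 + 27463·18617
1 = 27463·264957 − 118154·61585
Thus 61585·(-118154) ≡ 1 (mod 264957); reducing, -118154 mod 264957 = 146803.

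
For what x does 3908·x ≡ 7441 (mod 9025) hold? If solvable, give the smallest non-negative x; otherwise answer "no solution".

1727

First find gcd(3908, 9025):
9025 = 2×3908 + 1209
3908 = 3×1209 + 281
1209 = 4×281 + 85
281 = 3×85 + 26
85 = 3×26 + 7
26 = 3×7 + 5
7 = 1×5 + 2
5 = 2×2 + 1
2 = 2×1 + 0
gcd = 1, so a unique solution mod 9025 exists.
Back-substitute for the Bézout coefficients:
1 = 5 − 2·2
1 = −2·7 + 3·5
1 = 3·26 − 11·7
1 = −11·85 + 36·26
1 = 36·281 − 119·85
1 = −119·1209 + 512·281
1 = 512·3908 − 1655·1209
1 = −1655·9025 + 3822·3908
So 3908·(3822) ≡ 1 (mod 9025), giving 3908⁻¹ ≡ 3822.
x ≡ 3908⁻¹·7441 ≡ 3822·7441 ≡ 1727 (mod 9025).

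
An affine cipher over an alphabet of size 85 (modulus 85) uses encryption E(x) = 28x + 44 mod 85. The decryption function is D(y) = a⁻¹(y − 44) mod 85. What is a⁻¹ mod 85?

82

Run Euclid on (85, 28):
85 = 3*28 + 1
28 = 28*1 + 0
gcd = 1, so the inverse exists. Back-substitute:
1 = 85 − 3·28
Hence 28⁻¹ ≡ -3 ≡ 82 (mod 85).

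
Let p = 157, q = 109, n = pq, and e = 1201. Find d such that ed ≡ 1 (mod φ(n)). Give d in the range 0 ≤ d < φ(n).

φ(n) = (p−1)(q−1) = 156·108 = 16848.
Need d with 1201·d ≡ 1 (mod 16848). Apply the extended Euclidean algorithm:
16848 = 14·1201 + 34
1201 = 35·34 + 11
34 = 3·11 + 1
11 = 11·1 + 0
Back-substitute:
1 = 34 − 3·11
1 = −3·1201 + 106·34
1 = 106·16848 − 1487·1201
So 1201·(-1487) ≡ 1 (mod 16848), hence d ≡ -1487 ≡ 15361 (mod 16848).

15361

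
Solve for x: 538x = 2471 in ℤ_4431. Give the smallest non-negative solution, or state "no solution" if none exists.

First find gcd(538, 4431):
4431 = 8*538 + 127
538 = 4*127 + 30
127 = 4*30 + 7
30 = 4*7 + 2
7 = 3*2 + 1
2 = 2*1 + 0
gcd = 1, so a unique solution mod 4431 exists.
Back-substitute for the Bézout coefficients:
1 = 7 − 3·2
1 = −3·30 + 13·7
1 = 13·127 − 55·30
1 = −55·538 + 233·127
1 = 233·4431 − 1919·538
So 538·(-1919) ≡ 1 (mod 4431), giving 538⁻¹ ≡ 2512.
x ≡ 538⁻¹·2471 ≡ 2512·2471 ≡ 3752 (mod 4431).

3752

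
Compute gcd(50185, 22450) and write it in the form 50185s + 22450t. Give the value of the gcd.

Euclidean algorithm:
50185 = 2*22450 + 5285
22450 = 4*5285 + 1310
5285 = 4*1310 + 45
1310 = 29*45 + 5
45 = 9*5 + 0
gcd(50185, 22450) = 5.
Back-substituting:
5 = 1310 − 29·45
5 = −29·5285 + 117·1310
5 = 117·22450 − 497·5285
5 = −497·50185 + 1111·22450
So 5 = (-497)·50185 + (1111)·22450.

5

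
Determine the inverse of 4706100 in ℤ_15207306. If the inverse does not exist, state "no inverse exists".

Euclidean algorithm on 15207306, 4706100:
15207306 = 3×4706100 + 1089006
4706100 = 4×1089006 + 350076
1089006 = 3×350076 + 38778
350076 = 9×38778 + 1074
38778 = 36×1074 + 114
1074 = 9×114 + 48
114 = 2×48 + 18
48 = 2×18 + 12
18 = 1×12 + 6
12 = 2×6 + 0
gcd(4706100, 15207306) = 6 ≠ 1, so 4706100 has no multiplicative inverse modulo 15207306.

no inverse exists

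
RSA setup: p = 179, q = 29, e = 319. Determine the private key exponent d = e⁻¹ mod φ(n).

1703

φ(n) = (p−1)(q−1) = 178·28 = 4984.
Need d with 319·d ≡ 1 (mod 4984). Apply the extended Euclidean algorithm:
4984 = 15*319 + 199
319 = 1*199 + 120
199 = 1*120 + 79
120 = 1*79 + 41
79 = 1*41 + 38
41 = 1*38 + 3
38 = 12*3 + 2
3 = 1*2 + 1
2 = 2*1 + 0
Back-substitute:
1 = 3 − 2
1 = −38 + 13·3
1 = 13·41 − 14·38
1 = −14·79 + 27·41
1 = 27·120 − 41·79
1 = −41·199 + 68·120
1 = 68·319 − 109·199
1 = −109·4984 + 1703·319
So 319·1703 ≡ 1 (mod 4984), hence d = 1703.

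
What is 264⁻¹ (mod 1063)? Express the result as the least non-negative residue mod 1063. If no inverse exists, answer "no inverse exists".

455

Run Euclid on (1063, 264):
1063 = 4×264 + 7
264 = 37×7 + 5
7 = 1×5 + 2
5 = 2×2 + 1
2 = 2×1 + 0
The gcd is 1. Working backward:
1 = 5 − 2·2
1 = −2·7 + 3·5
1 = 3·264 − 113·7
1 = −113·1063 + 455·264
So 264·455 ≡ 1 (mod 1063).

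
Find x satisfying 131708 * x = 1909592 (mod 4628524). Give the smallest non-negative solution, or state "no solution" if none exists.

310040

First find gcd(131708, 4628524):
4628524 = 35*131708 + 18744
131708 = 7*18744 + 500
18744 = 37*500 + 244
500 = 2*244 + 12
244 = 20*12 + 4
12 = 3*4 + 0
gcd = 4 and 4 | 1909592, so solutions exist. Divide through by 4: 32927x ≡ 477398 (mod 1157131).
Now find 32927⁻¹ mod 1157131:
1157131 = 35*32927 + 4686
32927 = 7*4686 + 125
4686 = 37*125 + 61
125 = 2*61 + 3
61 = 20*3 + 1
3 = 3*1 + 0
Back-substitute:
1 = 61 − 20·3
1 = −20·125 + 41·61
1 = 41·4686 − 1537·125
1 = −1537·32927 + 10800·4686
1 = 10800·1157131 − 379537·32927
So 32927·(-379537) ≡ 1 (mod 1157131), i.e. 32927⁻¹ ≡ 777594.
Then x ≡ 777594·477398 ≡ 310040 (mod 1157131); the smallest non-negative solution is x = 310040.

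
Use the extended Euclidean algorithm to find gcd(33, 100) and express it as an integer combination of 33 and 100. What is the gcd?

1

Euclidean algorithm:
100 = 3*33 + 1
33 = 33*1 + 0
gcd(33, 100) = 1.
Working backward:
1 = 100 − 3·33
So 1 = (1)·100 + (-3)·33.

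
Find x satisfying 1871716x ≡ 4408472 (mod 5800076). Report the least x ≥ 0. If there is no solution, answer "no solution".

First find gcd(1871716, 5800076):
5800076 = 3×1871716 + 184928
1871716 = 10×184928 + 22436
184928 = 8×22436 + 5440
22436 = 4×5440 + 676
5440 = 8×676 + 32
676 = 21×32 + 4
32 = 8×4 + 0
gcd = 4 and 4 | 4408472, so solutions exist. Divide through by 4: 467929x ≡ 1102118 (mod 1450019).
Now find 467929⁻¹ mod 1450019:
1450019 = 3·467929 + 46232
467929 = 10·46232 + 5609
46232 = 8·5609 + 1360
5609 = 4·1360 + 169
1360 = 8·169 + 8
169 = 21·8 + 1
8 = 8·1 + 0
Back-substitute:
1 = 169 − 21·8
1 = −21·1360 + 169·169
1 = 169·5609 − 697·1360
1 = −697·46232 + 5745·5609
1 = 5745·467929 − 58147·46232
1 = −58147·1450019 + 180186·467929
So 467929⁻¹ ≡ 180186 (mod 1450019).
Then x ≡ 180186·1102118 ≡ 331822 (mod 1450019); the smallest non-negative solution is x = 331822.

331822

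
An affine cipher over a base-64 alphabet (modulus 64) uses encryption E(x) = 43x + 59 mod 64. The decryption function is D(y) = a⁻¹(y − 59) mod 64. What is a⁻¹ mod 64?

Extended Euclidean algorithm:
64 = 1·43 + 21
43 = 2·21 + 1
21 = 21·1 + 0
Since gcd(43, 64) = 1, back-substitute to write 1 as a combination:
1 = 43 − 2·21
1 = −2·64 + 3·43
So 43·3 ≡ 1 (mod 64).

3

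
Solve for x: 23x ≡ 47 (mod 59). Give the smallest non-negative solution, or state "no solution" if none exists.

20

First find gcd(23, 59):
59 = 2·23 + 13
23 = 1·13 + 10
13 = 1·10 + 3
10 = 3·3 + 1
3 = 3·1 + 0
gcd = 1, so a unique solution mod 59 exists.
Back-substitute for the Bézout coefficients:
1 = 10 − 3·3
1 = −3·13 + 4·10
1 = 4·23 − 7·13
1 = −7·59 + 18·23
So 23·(18) ≡ 1 (mod 59), giving 23⁻¹ ≡ 18.
x ≡ 23⁻¹·47 ≡ 18·47 ≡ 20 (mod 59).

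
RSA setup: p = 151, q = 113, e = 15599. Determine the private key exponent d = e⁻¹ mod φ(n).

φ(n) = (p−1)(q−1) = 150·112 = 16800.
Need d with 15599·d ≡ 1 (mod 16800). Apply the extended Euclidean algorithm:
16800 = 1*15599 + 1201
15599 = 12*1201 + 1187
1201 = 1*1187 + 14
1187 = 84*14 + 11
14 = 1*11 + 3
11 = 3*3 + 2
3 = 1*2 + 1
2 = 2*1 + 0
Back-substitute:
1 = 3 − 2
1 = −11 + 4·3
1 = 4·14 − 5·11
1 = −5·1187 + 424·14
1 = 424·1201 − 429·1187
1 = −429·15599 + 5572·1201
1 = 5572·16800 − 6001·15599
So 15599·(-6001) ≡ 1 (mod 16800), hence d ≡ -6001 ≡ 10799 (mod 16800).

10799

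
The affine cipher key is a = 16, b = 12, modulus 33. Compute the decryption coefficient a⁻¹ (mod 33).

31

Run Euclid on (33, 16):
33 = 2*16 + 1
16 = 16*1 + 0
The gcd is 1. Working backward:
1 = 33 − 2·16
Hence 16⁻¹ ≡ -2 ≡ 31 (mod 33).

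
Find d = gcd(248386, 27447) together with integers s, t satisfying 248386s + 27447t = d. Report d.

1

Apply Euclid's algorithm to 248386 and 27447:
248386 = 9*27447 + 1363
27447 = 20*1363 + 187
1363 = 7*187 + 54
187 = 3*54 + 25
54 = 2*25 + 4
25 = 6*4 + 1
4 = 4*1 + 0
gcd(248386, 27447) = 1.
Working backward:
1 = 25 − 6·4
1 = −6·54 + 13·25
1 = 13·187 − 45·54
1 = −45·1363 + 328·187
1 = 328·27447 − 6605·1363
1 = −6605·248386 + 59773·27447
So 1 = (-6605)·248386 + (59773)·27447.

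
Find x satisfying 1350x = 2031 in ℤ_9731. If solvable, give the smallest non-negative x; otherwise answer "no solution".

First find gcd(1350, 9731):
9731 = 7·1350 + 281
1350 = 4·281 + 226
281 = 1·226 + 55
226 = 4·55 + 6
55 = 9·6 + 1
6 = 6·1 + 0
gcd = 1, so a unique solution mod 9731 exists.
Back-substitute for the Bézout coefficients:
1 = 55 − 9·6
1 = −9·226 + 37·55
1 = 37·281 − 46·226
1 = −46·1350 + 221·281
1 = 221·9731 − 1593·1350
So 1350·(-1593) ≡ 1 (mod 9731), giving 1350⁻¹ ≡ 8138.
x ≡ 1350⁻¹·2031 ≡ 8138·2031 ≡ 5040 (mod 9731).

5040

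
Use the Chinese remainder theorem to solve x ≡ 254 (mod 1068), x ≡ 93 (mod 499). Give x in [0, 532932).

370850

Write x = 254 + 1068·k. Then 1068·k ≡ 93 − 254 ≡ 338 (mod 499).
Need 1068⁻¹ mod 499. Extended Euclid on (499, 70):
499 = 7·70 + 9
70 = 7·9 + 7
9 = 1·7 + 2
7 = 3·2 + 1
2 = 2·1 + 0
Back-substitute:
1 = 7 − 3·2
1 = −3·9 + 4·7
1 = 4·70 − 31·9
1 = −31·499 + 221·70
1068⁻¹ ≡ 221 (mod 499), so k ≡ 221·338 ≡ 347 (mod 499).
x = 254 + 1068·347 = 370850.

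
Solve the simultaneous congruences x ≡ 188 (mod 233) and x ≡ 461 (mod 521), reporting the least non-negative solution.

Write x = 188 + 233·k. Then 233·k ≡ 461 − 188 ≡ 273 (mod 521).
Need 233⁻¹ mod 521. Extended Euclid on (521, 233):
521 = 2·233 + 55
233 = 4·55 + 13
55 = 4·13 + 3
13 = 4·3 + 1
3 = 3·1 + 0
Back-substitute:
1 = 13 − 4·3
1 = −4·55 + 17·13
1 = 17·233 − 72·55
1 = −72·521 + 161·233
233⁻¹ ≡ 161 (mod 521), so k ≡ 161·273 ≡ 189 (mod 521).
x = 188 + 233·189 = 44225.

44225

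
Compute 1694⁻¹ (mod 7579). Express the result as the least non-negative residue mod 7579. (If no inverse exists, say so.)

Euclidean algorithm on 7579, 1694:
7579 = 4*1694 + 803
1694 = 2*803 + 88
803 = 9*88 + 11
88 = 8*11 + 0
gcd(1694, 7579) = 11 ≠ 1, so 1694 has no multiplicative inverse modulo 7579.

no inverse exists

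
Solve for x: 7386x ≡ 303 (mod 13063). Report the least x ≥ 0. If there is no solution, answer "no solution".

2775

First find gcd(7386, 13063):
13063 = 1*7386 + 5677
7386 = 1*5677 + 1709
5677 = 3*1709 + 550
1709 = 3*550 + 59
550 = 9*59 + 19
59 = 3*19 + 2
19 = 9*2 + 1
2 = 2*1 + 0
gcd = 1, so a unique solution mod 13063 exists.
Back-substitute for the Bézout coefficients:
1 = 19 − 9·2
1 = −9·59 + 28·19
1 = 28·550 − 261·59
1 = −261·1709 + 811·550
1 = 811·5677 − 2694·1709
1 = −2694·7386 + 3505·5677
1 = 3505·13063 − 6199·7386
So 7386·(-6199) ≡ 1 (mod 13063), giving 7386⁻¹ ≡ 6864.
x ≡ 7386⁻¹·303 ≡ 6864·303 ≡ 2775 (mod 13063).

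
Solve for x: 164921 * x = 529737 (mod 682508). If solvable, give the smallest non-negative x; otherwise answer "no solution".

231985

First find gcd(164921, 682508):
682508 = 4*164921 + 22824
164921 = 7*22824 + 5153
22824 = 4*5153 + 2212
5153 = 2*2212 + 729
2212 = 3*729 + 25
729 = 29*25 + 4
25 = 6*4 + 1
4 = 4*1 + 0
gcd = 1, so a unique solution mod 682508 exists.
Back-substitute for the Bézout coefficients:
1 = 25 − 6·4
1 = −6·729 + 175·25
1 = 175·2212 − 531·729
1 = −531·5153 + 1237·2212
1 = 1237·22824 − 5479·5153
1 = −5479·164921 + 39590·22824
1 = 39590·682508 − 163839·164921
So 164921·(-163839) ≡ 1 (mod 682508), giving 164921⁻¹ ≡ 518669.
x ≡ 164921⁻¹·529737 ≡ 518669·529737 ≡ 231985 (mod 682508).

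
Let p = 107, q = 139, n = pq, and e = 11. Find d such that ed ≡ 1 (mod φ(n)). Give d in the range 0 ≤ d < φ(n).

7979

φ(n) = (p−1)(q−1) = 106·138 = 14628.
Need d with 11·d ≡ 1 (mod 14628). Apply the extended Euclidean algorithm:
14628 = 1329×11 + 9
11 = 1×9 + 2
9 = 4×2 + 1
2 = 2×1 + 0
Back-substitute:
1 = 9 − 4·2
1 = −4·11 + 5·9
1 = 5·14628 − 6649·11
So 11·(-6649) ≡ 1 (mod 14628), hence d ≡ -6649 ≡ 7979 (mod 14628).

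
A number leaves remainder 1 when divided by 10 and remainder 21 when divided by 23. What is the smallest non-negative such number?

21

Write x = 1 + 10·k. Then 10·k ≡ 21 − 1 ≡ 20 (mod 23).
Need 10⁻¹ mod 23. Extended Euclid on (23, 10):
23 = 2×10 + 3
10 = 3×3 + 1
3 = 3×1 + 0
Back-substitute:
1 = 10 − 3·3
1 = −3·23 + 7·10
10⁻¹ ≡ 7 (mod 23), so k ≡ 7·20 ≡ 2 (mod 23).
x = 1 + 10·2 = 21.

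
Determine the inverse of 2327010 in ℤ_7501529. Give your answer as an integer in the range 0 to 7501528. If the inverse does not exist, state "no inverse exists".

no inverse exists

Euclidean algorithm on 7501529, 2327010:
7501529 = 3·2327010 + 520499
2327010 = 4·520499 + 245014
520499 = 2·245014 + 30471
245014 = 8·30471 + 1246
30471 = 24·1246 + 567
1246 = 2·567 + 112
567 = 5·112 + 7
112 = 16·7 + 0
gcd(2327010, 7501529) = 7 ≠ 1, so 2327010 has no multiplicative inverse modulo 7501529.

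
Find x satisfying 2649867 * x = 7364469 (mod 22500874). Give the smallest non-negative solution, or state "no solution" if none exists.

no solution

gcd(2649867, 22500874):
22500874 = 8×2649867 + 1301938
2649867 = 2×1301938 + 45991
1301938 = 28×45991 + 14190
45991 = 3×14190 + 3421
14190 = 4×3421 + 506
3421 = 6×506 + 385
506 = 1×385 + 121
385 = 3×121 + 22
121 = 5×22 + 11
22 = 2×11 + 0
gcd = 11, but 11 ∤ 7364469, so the congruence has no solution.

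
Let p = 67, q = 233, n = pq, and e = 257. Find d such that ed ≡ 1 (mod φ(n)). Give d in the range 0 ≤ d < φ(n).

11201

φ(n) = (p−1)(q−1) = 66·232 = 15312.
Need d with 257·d ≡ 1 (mod 15312). Apply the extended Euclidean algorithm:
15312 = 59×257 + 149
257 = 1×149 + 108
149 = 1×108 + 41
108 = 2×41 + 26
41 = 1×26 + 15
26 = 1×15 + 11
15 = 1×11 + 4
11 = 2×4 + 3
4 = 1×3 + 1
3 = 3×1 + 0
Back-substitute:
1 = 4 − 3
1 = −11 + 3·4
1 = 3·15 − 4·11
1 = −4·26 + 7·15
1 = 7·41 − 11·26
1 = −11·108 + 29·41
1 = 29·149 − 40·108
1 = −40·257 + 69·149
1 = 69·15312 − 4111·257
So 257·(-4111) ≡ 1 (mod 15312), hence d ≡ -4111 ≡ 11201 (mod 15312).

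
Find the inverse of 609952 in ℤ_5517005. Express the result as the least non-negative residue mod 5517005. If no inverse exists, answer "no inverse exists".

3855288

Run Euclid on (5517005, 609952):
5517005 = 9×609952 + 27437
609952 = 22×27437 + 6338
27437 = 4×6338 + 2085
6338 = 3×2085 + 83
2085 = 25×83 + 10
83 = 8×10 + 3
10 = 3×3 + 1
3 = 3×1 + 0
Since gcd(609952, 5517005) = 1, back-substitute to write 1 as a combination:
1 = 10 − 3·3
1 = −3·83 + 25·10
1 = 25·2085 − 628·83
1 = −628·6338 + 1909·2085
1 = 1909·27437 − 8264·6338
1 = −8264·609952 + 183717·27437
1 = 183717·5517005 − 1661717·609952
So 609952·(-1661717) ≡ 1 (mod 5517005), and -1661717 ≡ 3855288 (mod 5517005).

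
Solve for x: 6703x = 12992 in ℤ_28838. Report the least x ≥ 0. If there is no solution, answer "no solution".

8714

First find gcd(6703, 28838):
28838 = 4×6703 + 2026
6703 = 3×2026 + 625
2026 = 3×625 + 151
625 = 4×151 + 21
151 = 7×21 + 4
21 = 5×4 + 1
4 = 4×1 + 0
gcd = 1, so a unique solution mod 28838 exists.
Back-substitute for the Bézout coefficients:
1 = 21 − 5·4
1 = −5·151 + 36·21
1 = 36·625 − 149·151
1 = −149·2026 + 483·625
1 = 483·6703 − 1598·2026
1 = −1598·28838 + 6875·6703
So 6703·(6875) ≡ 1 (mod 28838), giving 6703⁻¹ ≡ 6875.
x ≡ 6703⁻¹·12992 ≡ 6875·12992 ≡ 8714 (mod 28838).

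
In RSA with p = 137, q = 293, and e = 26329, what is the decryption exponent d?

φ(n) = (p−1)(q−1) = 136·292 = 39712.
Need d with 26329·d ≡ 1 (mod 39712). Apply the extended Euclidean algorithm:
39712 = 1*26329 + 13383
26329 = 1*13383 + 12946
13383 = 1*12946 + 437
12946 = 29*437 + 273
437 = 1*273 + 164
273 = 1*164 + 109
164 = 1*109 + 55
109 = 1*55 + 54
55 = 1*54 + 1
54 = 54*1 + 0
Back-substitute:
1 = 55 − 54
1 = −109 + 2·55
1 = 2·164 − 3·109
1 = −3·273 + 5·164
1 = 5·437 − 8·273
1 = −8·12946 + 237·437
1 = 237·13383 − 245·12946
1 = −245·26329 + 482·13383
1 = 482·39712 − 727·26329
So 26329·(-727) ≡ 1 (mod 39712), hence d ≡ -727 ≡ 38985 (mod 39712).

38985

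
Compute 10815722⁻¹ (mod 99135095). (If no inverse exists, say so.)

Run Euclid on (99135095, 10815722):
99135095 = 9·10815722 + 1793597
10815722 = 6·1793597 + 54140
1793597 = 33·54140 + 6977
54140 = 7·6977 + 5301
6977 = 1·5301 + 1676
5301 = 3·1676 + 273
1676 = 6·273 + 38
273 = 7·38 + 7
38 = 5·7 + 3
7 = 2·3 + 1
3 = 3·1 + 0
The gcd is 1. Working backward:
1 = 7 − 2·3
1 = −2·38 + 11·7
1 = 11·273 − 79·38
1 = −79·1676 + 485·273
1 = 485·5301 − 1534·1676
1 = −1534·6977 + 2019·5301
1 = 2019·54140 − 15667·6977
1 = −15667·1793597 + 519030·54140
1 = 519030·10815722 − 3129847·1793597
1 = −3129847·99135095 + 28687653·10815722
So 10815722·28687653 ≡ 1 (mod 99135095).

28687653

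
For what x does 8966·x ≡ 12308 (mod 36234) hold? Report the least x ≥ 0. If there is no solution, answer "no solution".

10933

First find gcd(8966, 36234):
36234 = 4*8966 + 370
8966 = 24*370 + 86
370 = 4*86 + 26
86 = 3*26 + 8
26 = 3*8 + 2
8 = 4*2 + 0
gcd = 2 and 2 | 12308, so solutions exist. Divide through by 2: 4483x ≡ 6154 (mod 18117).
Now find 4483⁻¹ mod 18117:
18117 = 4*4483 + 185
4483 = 24*185 + 43
185 = 4*43 + 13
43 = 3*13 + 4
13 = 3*4 + 1
4 = 4*1 + 0
Back-substitute:
1 = 13 − 3·4
1 = −3·43 + 10·13
1 = 10·185 − 43·43
1 = −43·4483 + 1042·185
1 = 1042·18117 − 4211·4483
So 4483·(-4211) ≡ 1 (mod 18117), i.e. 4483⁻¹ ≡ 13906.
Then x ≡ 13906·6154 ≡ 10933 (mod 18117); the smallest non-negative solution is x = 10933.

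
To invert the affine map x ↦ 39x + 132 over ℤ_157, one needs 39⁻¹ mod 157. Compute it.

gcd(157, 39) by repeated division:
157 = 4×39 + 1
39 = 39×1 + 0
The gcd is 1. Working backward:
1 = 157 − 4·39
So 39·(-4) ≡ 1 (mod 157), and -4 ≡ 153 (mod 157).

153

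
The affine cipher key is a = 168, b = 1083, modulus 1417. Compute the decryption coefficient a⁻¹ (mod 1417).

Apply the Euclidean algorithm to 1417 and 168:
1417 = 8*168 + 73
168 = 2*73 + 22
73 = 3*22 + 7
22 = 3*7 + 1
7 = 7*1 + 0
The gcd is 1. Working backward:
1 = 22 − 3·7
1 = −3·73 + 10·22
1 = 10·168 − 23·73
1 = −23·1417 + 194·168
So 168·194 ≡ 1 (mod 1417).

194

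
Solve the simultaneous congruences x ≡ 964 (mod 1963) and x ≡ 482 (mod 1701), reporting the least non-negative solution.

1934519

Write x = 964 + 1963·k. Then 1963·k ≡ 482 − 964 ≡ 1219 (mod 1701).
Need 1963⁻¹ mod 1701. Extended Euclid on (1701, 262):
1701 = 6×262 + 129
262 = 2×129 + 4
129 = 32×4 + 1
4 = 4×1 + 0
Back-substitute:
1 = 129 − 32·4
1 = −32·262 + 65·129
1 = 65·1701 − 422·262
1963⁻¹ ≡ 1279 (mod 1701), so k ≡ 1279·1219 ≡ 985 (mod 1701).
x = 964 + 1963·985 = 1934519.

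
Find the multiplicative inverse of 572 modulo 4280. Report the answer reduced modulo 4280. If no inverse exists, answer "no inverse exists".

no inverse exists

Euclidean algorithm on 4280, 572:
4280 = 7×572 + 276
572 = 2×276 + 20
276 = 13×20 + 16
20 = 1×16 + 4
16 = 4×4 + 0
Since gcd = 4 > 1, 572 is not a unit mod 4280.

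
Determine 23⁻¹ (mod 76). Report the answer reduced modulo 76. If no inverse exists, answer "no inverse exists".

43

gcd(76, 23) by repeated division:
76 = 3·23 + 7
23 = 3·7 + 2
7 = 3·2 + 1
2 = 2·1 + 0
gcd = 1, so the inverse exists. Back-substitute:
1 = 7 − 3·2
1 = −3·23 + 10·7
1 = 10·76 − 33·23
Hence 23⁻¹ ≡ -33 ≡ 43 (mod 76).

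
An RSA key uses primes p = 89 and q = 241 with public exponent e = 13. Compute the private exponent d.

12997

φ(n) = (p−1)(q−1) = 88·240 = 21120.
Need d with 13·d ≡ 1 (mod 21120). Apply the extended Euclidean algorithm:
21120 = 1624*13 + 8
13 = 1*8 + 5
8 = 1*5 + 3
5 = 1*3 + 2
3 = 1*2 + 1
2 = 2*1 + 0
Back-substitute:
1 = 3 − 2
1 = −5 + 2·3
1 = 2·8 − 3·5
1 = −3·13 + 5·8
1 = 5·21120 − 8123·13
So 13·(-8123) ≡ 1 (mod 21120), hence d ≡ -8123 ≡ 12997 (mod 21120).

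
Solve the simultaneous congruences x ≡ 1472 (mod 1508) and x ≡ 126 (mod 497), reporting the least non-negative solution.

Write x = 1472 + 1508·k. Then 1508·k ≡ 126 − 1472 ≡ 145 (mod 497).
Need 1508⁻¹ mod 497. Extended Euclid on (497, 17):
497 = 29·17 + 4
17 = 4·4 + 1
4 = 4·1 + 0
Back-substitute:
1 = 17 − 4·4
1 = −4·497 + 117·17
1508⁻¹ ≡ 117 (mod 497), so k ≡ 117·145 ≡ 67 (mod 497).
x = 1472 + 1508·67 = 102508.

102508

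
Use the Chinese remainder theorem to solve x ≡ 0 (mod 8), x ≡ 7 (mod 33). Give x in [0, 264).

Write x = 0 + 8·k. Then 8·k ≡ 7 − 0 ≡ 7 (mod 33).
Need 8⁻¹ mod 33. Extended Euclid on (33, 8):
33 = 4·8 + 1
8 = 8·1 + 0
Back-substitute:
1 = 33 − 4·8
8⁻¹ ≡ 29 (mod 33), so k ≡ 29·7 ≡ 5 (mod 33).
x = 0 + 8·5 = 40.

40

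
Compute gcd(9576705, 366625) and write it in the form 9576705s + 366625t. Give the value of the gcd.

5

Apply Euclid's algorithm to 9576705 and 366625:
9576705 = 26·366625 + 44455
366625 = 8·44455 + 10985
44455 = 4·10985 + 515
10985 = 21·515 + 170
515 = 3·170 + 5
170 = 34·5 + 0
gcd(9576705, 366625) = 5.
Back-substituting:
5 = 515 − 3·170
5 = −3·10985 + 64·515
5 = 64·44455 − 259·10985
5 = −259·366625 + 2136·44455
5 = 2136·9576705 − 55795·366625
So 5 = (2136)·9576705 + (-55795)·366625.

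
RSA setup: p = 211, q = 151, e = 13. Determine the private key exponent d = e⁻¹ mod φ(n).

29077

φ(n) = (p−1)(q−1) = 210·150 = 31500.
Need d with 13·d ≡ 1 (mod 31500). Apply the extended Euclidean algorithm:
31500 = 2423·13 + 1
13 = 13·1 + 0
Back-substitute:
1 = 31500 − 2423·13
So 13·(-2423) ≡ 1 (mod 31500), hence d ≡ -2423 ≡ 29077 (mod 31500).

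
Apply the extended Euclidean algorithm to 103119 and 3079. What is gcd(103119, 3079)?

Apply Euclid's algorithm to 103119 and 3079:
103119 = 33×3079 + 1512
3079 = 2×1512 + 55
1512 = 27×55 + 27
55 = 2×27 + 1
27 = 27×1 + 0
gcd(103119, 3079) = 1.
Back-substituting:
1 = 55 − 2·27
1 = −2·1512 + 55·55
1 = 55·3079 − 112·1512
1 = −112·103119 + 3751·3079
So 1 = (-112)·103119 + (3751)·3079.

1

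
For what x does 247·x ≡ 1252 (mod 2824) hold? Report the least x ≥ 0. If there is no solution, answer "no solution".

First find gcd(247, 2824):
2824 = 11×247 + 107
247 = 2×107 + 33
107 = 3×33 + 8
33 = 4×8 + 1
8 = 8×1 + 0
gcd = 1, so a unique solution mod 2824 exists.
Back-substitute for the Bézout coefficients:
1 = 33 − 4·8
1 = −4·107 + 13·33
1 = 13·247 − 30·107
1 = −30·2824 + 343·247
So 247·(343) ≡ 1 (mod 2824), giving 247⁻¹ ≡ 343.
x ≡ 247⁻¹·1252 ≡ 343·1252 ≡ 188 (mod 2824).

188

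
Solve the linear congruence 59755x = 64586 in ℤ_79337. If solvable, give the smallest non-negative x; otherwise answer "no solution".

First find gcd(59755, 79337):
79337 = 1×59755 + 19582
59755 = 3×19582 + 1009
19582 = 19×1009 + 411
1009 = 2×411 + 187
411 = 2×187 + 37
187 = 5×37 + 2
37 = 18×2 + 1
2 = 2×1 + 0
gcd = 1, so a unique solution mod 79337 exists.
Back-substitute for the Bézout coefficients:
1 = 37 − 18·2
1 = −18·187 + 91·37
1 = 91·411 − 200·187
1 = −200·1009 + 491·411
1 = 491·19582 − 9529·1009
1 = −9529·59755 + 29078·19582
1 = 29078·79337 − 38607·59755
So 59755·(-38607) ≡ 1 (mod 79337), giving 59755⁻¹ ≡ 40730.
x ≡ 59755⁻¹·64586 ≡ 40730·64586 ≡ 10871 (mod 79337).

10871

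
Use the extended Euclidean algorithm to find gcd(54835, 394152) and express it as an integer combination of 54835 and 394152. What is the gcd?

11

Apply Euclid's algorithm to 394152 and 54835:
394152 = 7*54835 + 10307
54835 = 5*10307 + 3300
10307 = 3*3300 + 407
3300 = 8*407 + 44
407 = 9*44 + 11
44 = 4*11 + 0
gcd(54835, 394152) = 11.
Working backward:
11 = 407 − 9·44
11 = −9·3300 + 73·407
11 = 73·10307 − 228·3300
11 = −228·54835 + 1213·10307
11 = 1213·394152 − 8719·54835
So 11 = (1213)·394152 + (-8719)·54835.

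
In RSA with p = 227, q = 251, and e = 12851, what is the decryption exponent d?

φ(n) = (p−1)(q−1) = 226·250 = 56500.
Need d with 12851·d ≡ 1 (mod 56500). Apply the extended Euclidean algorithm:
56500 = 4*12851 + 5096
12851 = 2*5096 + 2659
5096 = 1*2659 + 2437
2659 = 1*2437 + 222
2437 = 10*222 + 217
222 = 1*217 + 5
217 = 43*5 + 2
5 = 2*2 + 1
2 = 2*1 + 0
Back-substitute:
1 = 5 − 2·2
1 = −2·217 + 87·5
1 = 87·222 − 89·217
1 = −89·2437 + 977·222
1 = 977·2659 − 1066·2437
1 = −1066·5096 + 2043·2659
1 = 2043·12851 − 5152·5096
1 = −5152·56500 + 22651·12851
So 12851·22651 ≡ 1 (mod 56500), hence d = 22651.

22651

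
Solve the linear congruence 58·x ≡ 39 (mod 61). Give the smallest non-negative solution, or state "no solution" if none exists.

First find gcd(58, 61):
61 = 1×58 + 3
58 = 19×3 + 1
3 = 3×1 + 0
gcd = 1, so a unique solution mod 61 exists.
Back-substitute for the Bézout coefficients:
1 = 58 − 19·3
1 = −19·61 + 20·58
So 58·(20) ≡ 1 (mod 61), giving 58⁻¹ ≡ 20.
x ≡ 58⁻¹·39 ≡ 20·39 ≡ 48 (mod 61).

48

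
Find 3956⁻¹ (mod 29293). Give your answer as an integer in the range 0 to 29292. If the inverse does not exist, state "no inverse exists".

8819

Run Euclid on (29293, 3956):
29293 = 7×3956 + 1601
3956 = 2×1601 + 754
1601 = 2×754 + 93
754 = 8×93 + 10
93 = 9×10 + 3
10 = 3×3 + 1
3 = 3×1 + 0
gcd = 1, so the inverse exists. Back-substitute:
1 = 10 − 3·3
1 = −3·93 + 28·10
1 = 28·754 − 227·93
1 = −227·1601 + 482·754
1 = 482·3956 − 1191·1601
1 = −1191·29293 + 8819·3956
So 3956·8819 ≡ 1 (mod 29293).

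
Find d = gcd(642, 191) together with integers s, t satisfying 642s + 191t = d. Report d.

1

Apply Euclid's algorithm to 642 and 191:
642 = 3·191 + 69
191 = 2·69 + 53
69 = 1·53 + 16
53 = 3·16 + 5
16 = 3·5 + 1
5 = 5·1 + 0
gcd(642, 191) = 1.
Back-substituting:
1 = 16 − 3·5
1 = −3·53 + 10·16
1 = 10·69 − 13·53
1 = −13·191 + 36·69
1 = 36·642 − 121·191
So 1 = (36)·642 + (-121)·191.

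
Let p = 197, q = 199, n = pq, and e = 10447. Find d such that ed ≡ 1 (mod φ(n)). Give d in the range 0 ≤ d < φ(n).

φ(n) = (p−1)(q−1) = 196·198 = 38808.
Need d with 10447·d ≡ 1 (mod 38808). Apply the extended Euclidean algorithm:
38808 = 3×10447 + 7467
10447 = 1×7467 + 2980
7467 = 2×2980 + 1507
2980 = 1×1507 + 1473
1507 = 1×1473 + 34
1473 = 43×34 + 11
34 = 3×11 + 1
11 = 11×1 + 0
Back-substitute:
1 = 34 − 3·11
1 = −3·1473 + 130·34
1 = 130·1507 − 133·1473
1 = −133·2980 + 263·1507
1 = 263·7467 − 659·2980
1 = −659·10447 + 922·7467
1 = 922·38808 − 3425·10447
So 10447·(-3425) ≡ 1 (mod 38808), hence d ≡ -3425 ≡ 35383 (mod 38808).

35383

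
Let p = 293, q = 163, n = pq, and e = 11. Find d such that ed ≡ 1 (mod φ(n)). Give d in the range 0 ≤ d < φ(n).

φ(n) = (p−1)(q−1) = 292·162 = 47304.
Need d with 11·d ≡ 1 (mod 47304). Apply the extended Euclidean algorithm:
47304 = 4300*11 + 4
11 = 2*4 + 3
4 = 1*3 + 1
3 = 3*1 + 0
Back-substitute:
1 = 4 − 3
1 = −11 + 3·4
1 = 3·47304 − 12901·11
So 11·(-12901) ≡ 1 (mod 47304), hence d ≡ -12901 ≡ 34403 (mod 47304).

34403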